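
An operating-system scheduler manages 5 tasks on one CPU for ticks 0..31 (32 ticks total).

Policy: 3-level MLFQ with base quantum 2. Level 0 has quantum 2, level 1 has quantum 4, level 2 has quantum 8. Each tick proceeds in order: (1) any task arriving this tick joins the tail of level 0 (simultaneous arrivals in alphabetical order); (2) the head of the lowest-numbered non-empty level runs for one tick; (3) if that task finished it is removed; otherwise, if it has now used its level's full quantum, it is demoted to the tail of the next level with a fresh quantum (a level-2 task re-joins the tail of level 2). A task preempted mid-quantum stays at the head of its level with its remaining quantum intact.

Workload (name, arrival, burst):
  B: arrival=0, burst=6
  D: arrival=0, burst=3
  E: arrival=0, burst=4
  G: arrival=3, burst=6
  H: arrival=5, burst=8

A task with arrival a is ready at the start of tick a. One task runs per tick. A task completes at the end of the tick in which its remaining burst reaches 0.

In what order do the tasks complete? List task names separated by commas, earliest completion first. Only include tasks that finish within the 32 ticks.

t=0: L0/L1/L2 = BDE/-/- → run B
t=1: L0/L1/L2 = BDE/-/- → run B
t=2: L0/L1/L2 = DE/B/- → run D
t=3: L0/L1/L2 = DEG/B/- → run D
t=4: L0/L1/L2 = EG/BD/- → run E
t=5: L0/L1/L2 = EGH/BD/- → run E
t=6: L0/L1/L2 = GH/BDE/- → run G
t=7: L0/L1/L2 = GH/BDE/- → run G
t=8: L0/L1/L2 = H/BDEG/- → run H
t=9: L0/L1/L2 = H/BDEG/- → run H
t=10: L0/L1/L2 = -/BDEGH/- → run B
t=11: L0/L1/L2 = -/BDEGH/- → run B
t=12: L0/L1/L2 = -/BDEGH/- → run B
t=13: L0/L1/L2 = -/BDEGH/- → run B
t=14: L0/L1/L2 = -/DEGH/- → run D
t=15: L0/L1/L2 = -/EGH/- → run E
t=16: L0/L1/L2 = -/EGH/- → run E
t=17: L0/L1/L2 = -/GH/- → run G
t=18: L0/L1/L2 = -/GH/- → run G
t=19: L0/L1/L2 = -/GH/- → run G
t=20: L0/L1/L2 = -/GH/- → run G
t=21: L0/L1/L2 = -/H/- → run H
t=22: L0/L1/L2 = -/H/- → run H
t=23: L0/L1/L2 = -/H/- → run H
t=24: L0/L1/L2 = -/H/- → run H
t=25: L0/L1/L2 = -/-/H → run H
t=26: L0/L1/L2 = -/-/H → run H
t=27: (idle)
t=28: (idle)
t=29: (idle)
t=30: (idle)
t=31: (idle)

completion order = B, D, E, G, H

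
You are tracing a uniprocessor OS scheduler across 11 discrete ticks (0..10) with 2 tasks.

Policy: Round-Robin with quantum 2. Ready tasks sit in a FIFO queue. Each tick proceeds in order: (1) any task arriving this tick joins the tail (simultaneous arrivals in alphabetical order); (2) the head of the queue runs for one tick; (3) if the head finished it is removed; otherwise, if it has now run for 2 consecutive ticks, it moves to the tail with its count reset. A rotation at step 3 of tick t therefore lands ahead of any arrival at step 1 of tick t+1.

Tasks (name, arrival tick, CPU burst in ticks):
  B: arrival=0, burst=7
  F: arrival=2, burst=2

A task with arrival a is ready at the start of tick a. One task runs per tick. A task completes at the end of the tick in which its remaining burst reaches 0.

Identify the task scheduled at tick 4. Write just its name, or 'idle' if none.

t=0: queue=[B] q_used=0 → run B
t=1: queue=[B] q_used=1 → run B
t=2: queue=[B,F] q_used=0 → run B
t=3: queue=[B,F] q_used=1 → run B
t=4: queue=[F,B] q_used=0 → run F
t=5: queue=[F,B] q_used=1 → run F
t=6: queue=[B] q_used=0 → run B
t=7: queue=[B] q_used=1 → run B
t=8: queue=[B] q_used=0 → run B
t=9: (idle)
t=10: (idle)

running at tick 4 = F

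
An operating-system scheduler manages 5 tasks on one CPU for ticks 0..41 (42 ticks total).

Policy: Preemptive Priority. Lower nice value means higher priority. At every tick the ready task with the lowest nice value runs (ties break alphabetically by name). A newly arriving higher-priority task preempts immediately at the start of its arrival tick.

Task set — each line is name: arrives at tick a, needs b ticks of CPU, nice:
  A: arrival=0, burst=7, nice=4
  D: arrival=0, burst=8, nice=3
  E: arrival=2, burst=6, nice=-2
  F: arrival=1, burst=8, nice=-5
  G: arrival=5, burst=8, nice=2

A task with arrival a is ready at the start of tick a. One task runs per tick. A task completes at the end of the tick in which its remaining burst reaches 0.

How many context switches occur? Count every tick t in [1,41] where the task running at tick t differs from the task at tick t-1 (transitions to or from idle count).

t=0: ready={A,D} → run D
t=1: ready={A,D,F} → run F
t=2: ready={A,D,E,F} → run F
t=3: ready={A,D,E,F} → run F
t=4: ready={A,D,E,F} → run F
t=5: ready={A,D,E,F,G} → run F
t=6: ready={A,D,E,F,G} → run F
t=7: ready={A,D,E,F,G} → run F
t=8: ready={A,D,E,F,G} → run F
t=9: ready={A,D,E,G} → run E
t=10: ready={A,D,E,G} → run E
t=11: ready={A,D,E,G} → run E
t=12: ready={A,D,E,G} → run E
t=13: ready={A,D,E,G} → run E
t=14: ready={A,D,E,G} → run E
t=15: ready={A,D,G} → run G
t=16: ready={A,D,G} → run G
t=17: ready={A,D,G} → run G
t=18: ready={A,D,G} → run G
t=19: ready={A,D,G} → run G
t=20: ready={A,D,G} → run G
t=21: ready={A,D,G} → run G
t=22: ready={A,D,G} → run G
t=23: ready={A,D} → run D
t=24: ready={A,D} → run D
t=25: ready={A,D} → run D
t=26: ready={A,D} → run D
t=27: ready={A,D} → run D
t=28: ready={A,D} → run D
t=29: ready={A,D} → run D
t=30: ready={A} → run A
t=31: ready={A} → run A
t=32: ready={A} → run A
t=33: ready={A} → run A
t=34: ready={A} → run A
t=35: ready={A} → run A
t=36: ready={A} → run A
t=37: (idle)
t=38: (idle)
t=39: (idle)
t=40: (idle)
t=41: (idle)

context switches = 6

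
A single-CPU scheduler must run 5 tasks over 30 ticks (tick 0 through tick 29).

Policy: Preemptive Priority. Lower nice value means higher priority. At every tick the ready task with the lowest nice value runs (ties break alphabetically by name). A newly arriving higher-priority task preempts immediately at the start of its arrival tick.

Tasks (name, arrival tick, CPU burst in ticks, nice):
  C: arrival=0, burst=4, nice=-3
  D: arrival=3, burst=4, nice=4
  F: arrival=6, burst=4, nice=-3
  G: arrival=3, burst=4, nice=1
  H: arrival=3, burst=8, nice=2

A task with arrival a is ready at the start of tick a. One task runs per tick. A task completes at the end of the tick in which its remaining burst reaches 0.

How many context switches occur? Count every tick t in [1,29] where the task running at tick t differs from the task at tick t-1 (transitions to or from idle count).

context switches = 6

t=0: ready={C} → run C
t=1: ready={C} → run C
t=2: ready={C} → run C
t=3: ready={C,D,G,H} → run C
t=4: ready={D,G,H} → run G
t=5: ready={D,G,H} → run G
t=6: ready={D,F,G,H} → run F
t=7: ready={D,F,G,H} → run F
t=8: ready={D,F,G,H} → run F
t=9: ready={D,F,G,H} → run F
t=10: ready={D,G,H} → run G
t=11: ready={D,G,H} → run G
t=12: ready={D,H} → run H
t=13: ready={D,H} → run H
t=14: ready={D,H} → run H
t=15: ready={D,H} → run H
t=16: ready={D,H} → run H
t=17: ready={D,H} → run H
t=18: ready={D,H} → run H
t=19: ready={D,H} → run H
t=20: ready={D} → run D
t=21: ready={D} → run D
t=22: ready={D} → run D
t=23: ready={D} → run D
t=24: (idle)
t=25: (idle)
t=26: (idle)
t=27: (idle)
t=28: (idle)
t=29: (idle)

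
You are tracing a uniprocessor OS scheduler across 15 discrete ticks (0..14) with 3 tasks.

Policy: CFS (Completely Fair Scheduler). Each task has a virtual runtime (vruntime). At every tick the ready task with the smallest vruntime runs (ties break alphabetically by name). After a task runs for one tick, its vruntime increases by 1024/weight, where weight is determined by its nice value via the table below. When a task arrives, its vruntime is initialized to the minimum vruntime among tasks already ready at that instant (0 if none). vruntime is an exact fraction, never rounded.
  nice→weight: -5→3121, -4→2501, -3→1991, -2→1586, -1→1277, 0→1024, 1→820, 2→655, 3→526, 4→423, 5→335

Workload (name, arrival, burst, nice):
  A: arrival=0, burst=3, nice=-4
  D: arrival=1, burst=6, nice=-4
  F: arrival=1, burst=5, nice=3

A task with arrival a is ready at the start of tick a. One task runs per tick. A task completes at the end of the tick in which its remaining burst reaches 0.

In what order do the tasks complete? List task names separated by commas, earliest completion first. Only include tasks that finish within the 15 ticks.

t=0: vr[A=0] → run A
t=1: vr[A=1024/2501 D=1024/2501 F=1024/2501] → run A
t=2: vr[A=2048/2501 D=1024/2501 F=1024/2501] → run D
t=3: vr[A=2048/2501 D=2048/2501 F=1024/2501] → run F
t=4: vr[A=2048/2501 D=2048/2501 F=1549824/657763] → run A
t=5: vr[D=2048/2501 F=1549824/657763] → run D
t=6: vr[D=3072/2501 F=1549824/657763] → run D
t=7: vr[D=4096/2501 F=1549824/657763] → run D
t=8: vr[D=5120/2501 F=1549824/657763] → run D
t=9: vr[D=6144/2501 F=1549824/657763] → run F
t=10: vr[D=6144/2501 F=2830336/657763] → run D
t=11: vr[F=2830336/657763] → run F
t=12: vr[F=4110848/657763] → run F
t=13: vr[F=5391360/657763] → run F
t=14: (idle)

completion order = A, D, F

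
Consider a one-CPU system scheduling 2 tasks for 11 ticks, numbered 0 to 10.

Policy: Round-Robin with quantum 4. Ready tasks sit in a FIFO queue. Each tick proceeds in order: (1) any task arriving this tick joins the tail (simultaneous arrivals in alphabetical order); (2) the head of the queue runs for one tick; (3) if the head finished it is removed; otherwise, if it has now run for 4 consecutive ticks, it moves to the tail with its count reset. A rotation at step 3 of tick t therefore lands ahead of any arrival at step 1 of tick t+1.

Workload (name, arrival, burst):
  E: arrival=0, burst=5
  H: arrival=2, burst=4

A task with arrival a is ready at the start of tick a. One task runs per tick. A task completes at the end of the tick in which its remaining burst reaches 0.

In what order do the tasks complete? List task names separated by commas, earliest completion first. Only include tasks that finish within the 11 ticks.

completion order = H, E

t=0: queue=[E] q_used=0 → run E
t=1: queue=[E] q_used=1 → run E
t=2: queue=[E,H] q_used=2 → run E
t=3: queue=[E,H] q_used=3 → run E
t=4: queue=[H,E] q_used=0 → run H
t=5: queue=[H,E] q_used=1 → run H
t=6: queue=[H,E] q_used=2 → run H
t=7: queue=[H,E] q_used=3 → run H
t=8: queue=[E] q_used=0 → run E
t=9: (idle)
t=10: (idle)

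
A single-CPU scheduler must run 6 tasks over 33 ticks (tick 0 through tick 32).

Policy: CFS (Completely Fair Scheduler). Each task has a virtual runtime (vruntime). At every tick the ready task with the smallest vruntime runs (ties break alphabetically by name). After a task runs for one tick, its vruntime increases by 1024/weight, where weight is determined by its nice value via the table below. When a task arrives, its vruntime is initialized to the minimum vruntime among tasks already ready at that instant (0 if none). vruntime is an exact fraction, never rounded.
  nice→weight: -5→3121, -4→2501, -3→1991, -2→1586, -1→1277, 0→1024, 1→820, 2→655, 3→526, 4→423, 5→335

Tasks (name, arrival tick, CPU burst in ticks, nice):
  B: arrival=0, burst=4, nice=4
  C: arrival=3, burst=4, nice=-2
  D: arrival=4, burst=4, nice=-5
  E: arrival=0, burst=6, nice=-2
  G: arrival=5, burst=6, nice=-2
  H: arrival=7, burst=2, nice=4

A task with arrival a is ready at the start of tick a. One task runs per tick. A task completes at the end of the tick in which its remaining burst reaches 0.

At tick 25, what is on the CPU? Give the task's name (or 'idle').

running at tick 25 = B

t=0: vr[B=0 E=0] → run B
t=1: vr[B=1024/423 E=0] → run E
t=2: vr[B=1024/423 E=512/793] → run E
t=3: vr[B=1024/423 C=1024/793 E=1024/793] → run C
t=4: vr[B=1024/423 C=1536/793 D=1024/793 E=1024/793] → run D
t=5: vr[B=1024/423 C=1536/793 D=4007936/2474953 E=1024/793 G=1024/793] → run E
t=6: vr[B=1024/423 C=1536/793 D=4007936/2474953 E=1536/793 G=1024/793] → run G
t=7: vr[B=1024/423 C=1536/793 D=4007936/2474953 E=1536/793 G=1536/793 H=4007936/2474953] → run D
t=8: vr[B=1024/423 C=1536/793 D=4819968/2474953 E=1536/793 G=1536/793 H=4007936/2474953] → run H
t=9: vr[B=1024/423 C=1536/793 D=4819968/2474953 E=1536/793 G=1536/793 H=4229708800/1046905119] → run C
t=10: vr[B=1024/423 C=2048/793 D=4819968/2474953 E=1536/793 G=1536/793 H=4229708800/1046905119] → run E
t=11: vr[B=1024/423 C=2048/793 D=4819968/2474953 E=2048/793 G=1536/793 H=4229708800/1046905119] → run G
t=12: vr[B=1024/423 C=2048/793 D=4819968/2474953 E=2048/793 G=2048/793 H=4229708800/1046905119] → run D
t=13: vr[B=1024/423 C=2048/793 D=5632000/2474953 E=2048/793 G=2048/793 H=4229708800/1046905119] → run D
t=14: vr[B=1024/423 C=2048/793 E=2048/793 G=2048/793 H=4229708800/1046905119] → run B
t=15: vr[B=2048/423 C=2048/793 E=2048/793 G=2048/793 H=4229708800/1046905119] → run C
t=16: vr[B=2048/423 C=2560/793 E=2048/793 G=2048/793 H=4229708800/1046905119] → run E
t=17: vr[B=2048/423 C=2560/793 E=2560/793 G=2048/793 H=4229708800/1046905119] → run G
t=18: vr[B=2048/423 C=2560/793 E=2560/793 G=2560/793 H=4229708800/1046905119] → run C
t=19: vr[B=2048/423 E=2560/793 G=2560/793 H=4229708800/1046905119] → run E
t=20: vr[B=2048/423 G=2560/793 H=4229708800/1046905119] → run G
t=21: vr[B=2048/423 G=3072/793 H=4229708800/1046905119] → run G
t=22: vr[B=2048/423 G=3584/793 H=4229708800/1046905119] → run H
t=23: vr[B=2048/423 G=3584/793] → run G
t=24: vr[B=2048/423] → run B
t=25: vr[B=1024/141] → run B
t=26: (idle)
t=27: (idle)
t=28: (idle)
t=29: (idle)
t=30: (idle)
t=31: (idle)
t=32: (idle)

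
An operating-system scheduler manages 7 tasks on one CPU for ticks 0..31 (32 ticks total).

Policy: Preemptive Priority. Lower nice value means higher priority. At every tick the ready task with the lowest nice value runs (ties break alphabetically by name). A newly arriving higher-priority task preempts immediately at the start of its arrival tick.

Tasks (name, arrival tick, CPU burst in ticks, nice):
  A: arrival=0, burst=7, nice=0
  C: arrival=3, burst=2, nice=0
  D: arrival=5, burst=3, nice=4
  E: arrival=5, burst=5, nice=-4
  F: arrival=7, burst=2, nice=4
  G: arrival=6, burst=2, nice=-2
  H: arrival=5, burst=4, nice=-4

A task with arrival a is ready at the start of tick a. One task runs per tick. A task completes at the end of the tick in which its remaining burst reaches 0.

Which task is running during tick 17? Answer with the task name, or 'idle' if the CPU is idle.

running at tick 17 = A

t=0: ready={A} → run A
t=1: ready={A} → run A
t=2: ready={A} → run A
t=3: ready={A,C} → run A
t=4: ready={A,C} → run A
t=5: ready={A,C,D,E,H} → run E
t=6: ready={A,C,D,E,G,H} → run E
t=7: ready={A,C,D,E,F,G,H} → run E
t=8: ready={A,C,D,E,F,G,H} → run E
t=9: ready={A,C,D,E,F,G,H} → run E
t=10: ready={A,C,D,F,G,H} → run H
t=11: ready={A,C,D,F,G,H} → run H
t=12: ready={A,C,D,F,G,H} → run H
t=13: ready={A,C,D,F,G,H} → run H
t=14: ready={A,C,D,F,G} → run G
t=15: ready={A,C,D,F,G} → run G
t=16: ready={A,C,D,F} → run A
t=17: ready={A,C,D,F} → run A
t=18: ready={C,D,F} → run C
t=19: ready={C,D,F} → run C
t=20: ready={D,F} → run D
t=21: ready={D,F} → run D
t=22: ready={D,F} → run D
t=23: ready={F} → run F
t=24: ready={F} → run F
t=25: (idle)
t=26: (idle)
t=27: (idle)
t=28: (idle)
t=29: (idle)
t=30: (idle)
t=31: (idle)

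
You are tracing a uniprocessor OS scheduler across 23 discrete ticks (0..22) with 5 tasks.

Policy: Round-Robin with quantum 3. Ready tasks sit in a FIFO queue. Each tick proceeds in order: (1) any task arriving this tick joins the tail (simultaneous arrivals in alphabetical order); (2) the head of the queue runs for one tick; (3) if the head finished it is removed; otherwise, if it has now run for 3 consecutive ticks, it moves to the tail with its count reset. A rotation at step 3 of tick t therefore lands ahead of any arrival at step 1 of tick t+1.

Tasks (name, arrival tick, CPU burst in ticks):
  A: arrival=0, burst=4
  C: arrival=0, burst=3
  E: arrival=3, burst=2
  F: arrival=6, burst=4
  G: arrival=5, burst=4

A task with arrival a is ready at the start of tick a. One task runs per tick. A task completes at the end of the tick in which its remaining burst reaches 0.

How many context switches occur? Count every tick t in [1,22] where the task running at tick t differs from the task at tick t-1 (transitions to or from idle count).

context switches = 8

t=0: queue=[A,C] q_used=0 → run A
t=1: queue=[A,C] q_used=1 → run A
t=2: queue=[A,C] q_used=2 → run A
t=3: queue=[C,A,E] q_used=0 → run C
t=4: queue=[C,A,E] q_used=1 → run C
t=5: queue=[C,A,E,G] q_used=2 → run C
t=6: queue=[A,E,G,F] q_used=0 → run A
t=7: queue=[E,G,F] q_used=0 → run E
t=8: queue=[E,G,F] q_used=1 → run E
t=9: queue=[G,F] q_used=0 → run G
t=10: queue=[G,F] q_used=1 → run G
t=11: queue=[G,F] q_used=2 → run G
t=12: queue=[F,G] q_used=0 → run F
t=13: queue=[F,G] q_used=1 → run F
t=14: queue=[F,G] q_used=2 → run F
t=15: queue=[G,F] q_used=0 → run G
t=16: queue=[F] q_used=0 → run F
t=17: (idle)
t=18: (idle)
t=19: (idle)
t=20: (idle)
t=21: (idle)
t=22: (idle)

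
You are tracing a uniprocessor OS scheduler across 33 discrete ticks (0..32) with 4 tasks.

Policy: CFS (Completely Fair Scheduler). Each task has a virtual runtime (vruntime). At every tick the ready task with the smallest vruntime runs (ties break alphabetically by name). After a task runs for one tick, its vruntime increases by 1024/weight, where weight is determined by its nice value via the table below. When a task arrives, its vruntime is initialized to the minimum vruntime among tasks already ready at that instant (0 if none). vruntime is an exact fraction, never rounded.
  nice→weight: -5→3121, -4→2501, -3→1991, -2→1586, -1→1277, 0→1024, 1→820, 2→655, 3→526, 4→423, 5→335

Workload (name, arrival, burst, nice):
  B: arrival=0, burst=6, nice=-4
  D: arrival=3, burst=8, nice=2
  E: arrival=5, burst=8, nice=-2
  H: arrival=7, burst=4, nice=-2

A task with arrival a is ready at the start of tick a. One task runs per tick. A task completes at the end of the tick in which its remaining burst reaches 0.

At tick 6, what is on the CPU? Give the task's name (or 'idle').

running at tick 6 = E

t=0: vr[B=0] → run B
t=1: vr[B=1024/2501] → run B
t=2: vr[B=2048/2501] → run B
t=3: vr[B=3072/2501 D=3072/2501] → run B
t=4: vr[B=4096/2501 D=3072/2501] → run D
t=5: vr[B=4096/2501 D=4573184/1638155 E=4096/2501] → run B
t=6: vr[B=5120/2501 D=4573184/1638155 E=4096/2501] → run E
t=7: vr[B=5120/2501 D=4573184/1638155 E=74240/32513 H=5120/2501] → run B
t=8: vr[D=4573184/1638155 E=74240/32513 H=5120/2501] → run H
t=9: vr[D=4573184/1638155 E=74240/32513 H=87552/32513] → run E
t=10: vr[D=4573184/1638155 E=95232/32513 H=87552/32513] → run H
t=11: vr[D=4573184/1638155 E=95232/32513 H=108544/32513] → run D
t=12: vr[D=7134208/1638155 E=95232/32513 H=108544/32513] → run E
t=13: vr[D=7134208/1638155 E=116224/32513 H=108544/32513] → run H
t=14: vr[D=7134208/1638155 E=116224/32513 H=129536/32513] → run E
t=15: vr[D=7134208/1638155 E=137216/32513 H=129536/32513] → run H
t=16: vr[D=7134208/1638155 E=137216/32513] → run E
t=17: vr[D=7134208/1638155 E=158208/32513] → run D
t=18: vr[D=9695232/1638155 E=158208/32513] → run E
t=19: vr[D=9695232/1638155 E=179200/32513] → run E
t=20: vr[D=9695232/1638155 E=200192/32513] → run D
t=21: vr[D=12256256/1638155 E=200192/32513] → run E
t=22: vr[D=12256256/1638155] → run D
t=23: vr[D=2963456/327631] → run D
t=24: vr[D=17378304/1638155] → run D
t=25: vr[D=19939328/1638155] → run D
t=26: (idle)
t=27: (idle)
t=28: (idle)
t=29: (idle)
t=30: (idle)
t=31: (idle)
t=32: (idle)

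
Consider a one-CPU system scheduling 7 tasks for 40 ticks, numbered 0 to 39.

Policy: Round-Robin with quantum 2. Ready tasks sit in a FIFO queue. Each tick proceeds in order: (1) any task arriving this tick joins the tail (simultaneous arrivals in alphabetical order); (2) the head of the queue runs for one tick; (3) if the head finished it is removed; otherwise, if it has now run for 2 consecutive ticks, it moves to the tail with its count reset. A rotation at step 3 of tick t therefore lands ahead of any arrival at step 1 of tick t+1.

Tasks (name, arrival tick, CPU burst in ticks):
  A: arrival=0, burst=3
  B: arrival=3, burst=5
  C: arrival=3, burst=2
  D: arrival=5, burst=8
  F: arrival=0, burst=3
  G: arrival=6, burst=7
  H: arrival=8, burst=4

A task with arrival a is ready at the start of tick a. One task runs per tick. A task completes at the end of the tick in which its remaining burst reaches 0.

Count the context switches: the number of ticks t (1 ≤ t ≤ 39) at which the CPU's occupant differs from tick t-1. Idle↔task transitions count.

context switches = 18

t=0: queue=[A,F] q_used=0 → run A
t=1: queue=[A,F] q_used=1 → run A
t=2: queue=[F,A] q_used=0 → run F
t=3: queue=[F,A,B,C] q_used=1 → run F
t=4: queue=[A,B,C,F] q_used=0 → run A
t=5: queue=[B,C,F,D] q_used=0 → run B
t=6: queue=[B,C,F,D,G] q_used=1 → run B
t=7: queue=[C,F,D,G,B] q_used=0 → run C
t=8: queue=[C,F,D,G,B,H] q_used=1 → run C
t=9: queue=[F,D,G,B,H] q_used=0 → run F
t=10: queue=[D,G,B,H] q_used=0 → run D
t=11: queue=[D,G,B,H] q_used=1 → run D
t=12: queue=[G,B,H,D] q_used=0 → run G
t=13: queue=[G,B,H,D] q_used=1 → run G
t=14: queue=[B,H,D,G] q_used=0 → run B
t=15: queue=[B,H,D,G] q_used=1 → run B
t=16: queue=[H,D,G,B] q_used=0 → run H
t=17: queue=[H,D,G,B] q_used=1 → run H
t=18: queue=[D,G,B,H] q_used=0 → run D
t=19: queue=[D,G,B,H] q_used=1 → run D
t=20: queue=[G,B,H,D] q_used=0 → run G
t=21: queue=[G,B,H,D] q_used=1 → run G
t=22: queue=[B,H,D,G] q_used=0 → run B
t=23: queue=[H,D,G] q_used=0 → run H
t=24: queue=[H,D,G] q_used=1 → run H
t=25: queue=[D,G] q_used=0 → run D
t=26: queue=[D,G] q_used=1 → run D
t=27: queue=[G,D] q_used=0 → run G
t=28: queue=[G,D] q_used=1 → run G
t=29: queue=[D,G] q_used=0 → run D
t=30: queue=[D,G] q_used=1 → run D
t=31: queue=[G] q_used=0 → run G
t=32: (idle)
t=33: (idle)
t=34: (idle)
t=35: (idle)
t=36: (idle)
t=37: (idle)
t=38: (idle)
t=39: (idle)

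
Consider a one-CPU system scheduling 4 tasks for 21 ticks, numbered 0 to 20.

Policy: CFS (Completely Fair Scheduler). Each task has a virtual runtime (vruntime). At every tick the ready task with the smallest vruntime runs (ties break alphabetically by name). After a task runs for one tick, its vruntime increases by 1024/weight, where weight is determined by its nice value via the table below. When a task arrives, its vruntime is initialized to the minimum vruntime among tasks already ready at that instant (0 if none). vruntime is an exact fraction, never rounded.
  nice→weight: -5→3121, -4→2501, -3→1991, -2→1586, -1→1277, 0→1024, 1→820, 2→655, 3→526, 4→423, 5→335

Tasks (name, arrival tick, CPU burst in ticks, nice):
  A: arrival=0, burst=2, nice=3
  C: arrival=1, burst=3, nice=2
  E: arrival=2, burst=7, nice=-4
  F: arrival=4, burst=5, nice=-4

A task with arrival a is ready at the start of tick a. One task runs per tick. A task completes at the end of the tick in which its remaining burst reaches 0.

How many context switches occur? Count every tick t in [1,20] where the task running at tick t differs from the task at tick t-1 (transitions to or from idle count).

context switches = 15

t=0: vr[A=0] → run A
t=1: vr[A=512/263 C=512/263] → run A
t=2: vr[C=512/263 E=512/263] → run C
t=3: vr[C=604672/172265 E=512/263] → run E
t=4: vr[C=604672/172265 E=1549824/657763 F=1549824/657763] → run E
t=5: vr[C=604672/172265 E=1819136/657763 F=1549824/657763] → run F
t=6: vr[C=604672/172265 E=1819136/657763 F=1819136/657763] → run E
t=7: vr[C=604672/172265 E=2088448/657763 F=1819136/657763] → run F
t=8: vr[C=604672/172265 E=2088448/657763 F=2088448/657763] → run E
t=9: vr[C=604672/172265 E=2357760/657763 F=2088448/657763] → run F
t=10: vr[C=604672/172265 E=2357760/657763 F=2357760/657763] → run C
t=11: vr[C=873984/172265 E=2357760/657763 F=2357760/657763] → run E
t=12: vr[C=873984/172265 E=2627072/657763 F=2357760/657763] → run F
t=13: vr[C=873984/172265 E=2627072/657763 F=2627072/657763] → run E
t=14: vr[C=873984/172265 E=2896384/657763 F=2627072/657763] → run F
t=15: vr[C=873984/172265 E=2896384/657763] → run E
t=16: vr[C=873984/172265] → run C
t=17: (idle)
t=18: (idle)
t=19: (idle)
t=20: (idle)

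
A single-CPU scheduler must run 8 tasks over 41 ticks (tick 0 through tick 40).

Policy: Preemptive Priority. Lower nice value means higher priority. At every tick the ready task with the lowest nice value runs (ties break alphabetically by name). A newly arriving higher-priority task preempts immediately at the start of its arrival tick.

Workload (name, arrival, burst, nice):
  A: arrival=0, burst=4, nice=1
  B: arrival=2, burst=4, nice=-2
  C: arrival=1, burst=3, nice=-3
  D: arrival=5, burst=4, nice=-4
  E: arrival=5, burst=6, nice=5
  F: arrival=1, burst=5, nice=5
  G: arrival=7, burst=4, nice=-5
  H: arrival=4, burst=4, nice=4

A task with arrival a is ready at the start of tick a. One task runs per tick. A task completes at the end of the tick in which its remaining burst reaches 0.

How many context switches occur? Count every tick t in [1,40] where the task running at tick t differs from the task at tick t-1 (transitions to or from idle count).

t=0: ready={A} → run A
t=1: ready={A,C,F} → run C
t=2: ready={A,B,C,F} → run C
t=3: ready={A,B,C,F} → run C
t=4: ready={A,B,F,H} → run B
t=5: ready={A,B,D,E,F,H} → run D
t=6: ready={A,B,D,E,F,H} → run D
t=7: ready={A,B,D,E,F,G,H} → run G
t=8: ready={A,B,D,E,F,G,H} → run G
t=9: ready={A,B,D,E,F,G,H} → run G
t=10: ready={A,B,D,E,F,G,H} → run G
t=11: ready={A,B,D,E,F,H} → run D
t=12: ready={A,B,D,E,F,H} → run D
t=13: ready={A,B,E,F,H} → run B
t=14: ready={A,B,E,F,H} → run B
t=15: ready={A,B,E,F,H} → run B
t=16: ready={A,E,F,H} → run A
t=17: ready={A,E,F,H} → run A
t=18: ready={A,E,F,H} → run A
t=19: ready={E,F,H} → run H
t=20: ready={E,F,H} → run H
t=21: ready={E,F,H} → run H
t=22: ready={E,F,H} → run H
t=23: ready={E,F} → run E
t=24: ready={E,F} → run E
t=25: ready={E,F} → run E
t=26: ready={E,F} → run E
t=27: ready={E,F} → run E
t=28: ready={E,F} → run E
t=29: ready={F} → run F
t=30: ready={F} → run F
t=31: ready={F} → run F
t=32: ready={F} → run F
t=33: ready={F} → run F
t=34: (idle)
t=35: (idle)
t=36: (idle)
t=37: (idle)
t=38: (idle)
t=39: (idle)
t=40: (idle)

context switches = 11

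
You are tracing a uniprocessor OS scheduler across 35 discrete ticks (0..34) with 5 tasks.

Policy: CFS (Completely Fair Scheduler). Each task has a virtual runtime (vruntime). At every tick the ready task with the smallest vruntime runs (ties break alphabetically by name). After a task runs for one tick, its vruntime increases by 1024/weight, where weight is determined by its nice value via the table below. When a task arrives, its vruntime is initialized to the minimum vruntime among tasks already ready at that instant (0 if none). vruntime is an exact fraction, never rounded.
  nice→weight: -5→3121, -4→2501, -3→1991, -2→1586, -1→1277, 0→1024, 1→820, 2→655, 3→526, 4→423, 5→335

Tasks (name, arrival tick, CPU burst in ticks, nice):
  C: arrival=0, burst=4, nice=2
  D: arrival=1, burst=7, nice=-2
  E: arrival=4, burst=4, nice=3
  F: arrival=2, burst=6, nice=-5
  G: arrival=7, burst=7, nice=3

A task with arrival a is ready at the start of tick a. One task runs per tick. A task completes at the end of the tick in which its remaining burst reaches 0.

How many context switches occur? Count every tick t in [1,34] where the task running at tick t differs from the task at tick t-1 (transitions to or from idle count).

t=0: vr[C=0] → run C
t=1: vr[C=1024/655 D=1024/655] → run C
t=2: vr[C=2048/655 D=1024/655 F=1024/655] → run D
t=3: vr[C=2048/655 D=1147392/519415 F=1024/655] → run F
t=4: vr[C=2048/655 D=1147392/519415 E=3866624/2044255 F=3866624/2044255] → run E
t=5: vr[C=2048/655 D=1147392/519415 E=2063580672/537639065 F=3866624/2044255] → run F
t=6: vr[C=2048/655 D=1147392/519415 E=2063580672/537639065 F=4537344/2044255] → run D
t=7: vr[C=2048/655 D=1482752/519415 E=2063580672/537639065 F=4537344/2044255 G=4537344/2044255] → run F
t=8: vr[C=2048/655 D=1482752/519415 E=2063580672/537639065 F=5208064/2044255 G=4537344/2044255] → run G
t=9: vr[C=2048/655 D=1482752/519415 E=2063580672/537639065 F=5208064/2044255 G=2239980032/537639065] → run F
t=10: vr[C=2048/655 D=1482752/519415 E=2063580672/537639065 F=5878784/2044255 G=2239980032/537639065] → run D
t=11: vr[C=2048/655 D=1818112/519415 E=2063580672/537639065 F=5878784/2044255 G=2239980032/537639065] → run F
t=12: vr[C=2048/655 D=1818112/519415 E=2063580672/537639065 F=6549504/2044255 G=2239980032/537639065] → run C
t=13: vr[C=3072/655 D=1818112/519415 E=2063580672/537639065 F=6549504/2044255 G=2239980032/537639065] → run F
t=14: vr[C=3072/655 D=1818112/519415 E=2063580672/537639065 G=2239980032/537639065] → run D
t=15: vr[C=3072/655 D=2153472/519415 E=2063580672/537639065 G=2239980032/537639065] → run E
t=16: vr[C=3072/655 D=2153472/519415 E=3110239232/537639065 G=2239980032/537639065] → run D
t=17: vr[C=3072/655 D=2488832/519415 E=3110239232/537639065 G=2239980032/537639065] → run G
t=18: vr[C=3072/655 D=2488832/519415 E=3110239232/537639065 G=3286638592/537639065] → run C
t=19: vr[D=2488832/519415 E=3110239232/537639065 G=3286638592/537639065] → run D
t=20: vr[D=2824192/519415 E=3110239232/537639065 G=3286638592/537639065] → run D
t=21: vr[E=3110239232/537639065 G=3286638592/537639065] → run E
t=22: vr[E=4156897792/537639065 G=3286638592/537639065] → run G
t=23: vr[E=4156897792/537639065 G=4333297152/537639065] → run E
t=24: vr[G=4333297152/537639065] → run G
t=25: vr[G=5379955712/537639065] → run G
t=26: vr[G=6426614272/537639065] → run G
t=27: vr[G=7473272832/537639065] → run G
t=28: (idle)
t=29: (idle)
t=30: (idle)
t=31: (idle)
t=32: (idle)
t=33: (idle)
t=34: (idle)

context switches = 23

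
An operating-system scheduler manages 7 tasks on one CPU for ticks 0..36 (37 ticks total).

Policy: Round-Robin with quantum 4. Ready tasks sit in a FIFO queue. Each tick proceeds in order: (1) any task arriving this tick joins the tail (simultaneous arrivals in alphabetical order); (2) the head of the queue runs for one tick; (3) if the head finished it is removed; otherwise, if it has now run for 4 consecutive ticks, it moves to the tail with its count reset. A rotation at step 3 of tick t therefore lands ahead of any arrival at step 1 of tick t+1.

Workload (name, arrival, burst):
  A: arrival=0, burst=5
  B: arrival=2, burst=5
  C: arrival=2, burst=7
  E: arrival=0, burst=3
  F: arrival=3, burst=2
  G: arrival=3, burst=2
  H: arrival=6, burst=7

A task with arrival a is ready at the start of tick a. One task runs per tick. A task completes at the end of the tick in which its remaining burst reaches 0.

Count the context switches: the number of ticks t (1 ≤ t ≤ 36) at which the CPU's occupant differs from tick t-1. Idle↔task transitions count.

t=0: queue=[A,E] q_used=0 → run A
t=1: queue=[A,E] q_used=1 → run A
t=2: queue=[A,E,B,C] q_used=2 → run A
t=3: queue=[A,E,B,C,F,G] q_used=3 → run A
t=4: queue=[E,B,C,F,G,A] q_used=0 → run E
t=5: queue=[E,B,C,F,G,A] q_used=1 → run E
t=6: queue=[E,B,C,F,G,A,H] q_used=2 → run E
t=7: queue=[B,C,F,G,A,H] q_used=0 → run B
t=8: queue=[B,C,F,G,A,H] q_used=1 → run B
t=9: queue=[B,C,F,G,A,H] q_used=2 → run B
t=10: queue=[B,C,F,G,A,H] q_used=3 → run B
t=11: queue=[C,F,G,A,H,B] q_used=0 → run C
t=12: queue=[C,F,G,A,H,B] q_used=1 → run C
t=13: queue=[C,F,G,A,H,B] q_used=2 → run C
t=14: queue=[C,F,G,A,H,B] q_used=3 → run C
t=15: queue=[F,G,A,H,B,C] q_used=0 → run F
t=16: queue=[F,G,A,H,B,C] q_used=1 → run F
t=17: queue=[G,A,H,B,C] q_used=0 → run G
t=18: queue=[G,A,H,B,C] q_used=1 → run G
t=19: queue=[A,H,B,C] q_used=0 → run A
t=20: queue=[H,B,C] q_used=0 → run H
t=21: queue=[H,B,C] q_used=1 → run H
t=22: queue=[H,B,C] q_used=2 → run H
t=23: queue=[H,B,C] q_used=3 → run H
t=24: queue=[B,C,H] q_used=0 → run B
t=25: queue=[C,H] q_used=0 → run C
t=26: queue=[C,H] q_used=1 → run C
t=27: queue=[C,H] q_used=2 → run C
t=28: queue=[H] q_used=0 → run H
t=29: queue=[H] q_used=1 → run H
t=30: queue=[H] q_used=2 → run H
t=31: (idle)
t=32: (idle)
t=33: (idle)
t=34: (idle)
t=35: (idle)
t=36: (idle)

context switches = 11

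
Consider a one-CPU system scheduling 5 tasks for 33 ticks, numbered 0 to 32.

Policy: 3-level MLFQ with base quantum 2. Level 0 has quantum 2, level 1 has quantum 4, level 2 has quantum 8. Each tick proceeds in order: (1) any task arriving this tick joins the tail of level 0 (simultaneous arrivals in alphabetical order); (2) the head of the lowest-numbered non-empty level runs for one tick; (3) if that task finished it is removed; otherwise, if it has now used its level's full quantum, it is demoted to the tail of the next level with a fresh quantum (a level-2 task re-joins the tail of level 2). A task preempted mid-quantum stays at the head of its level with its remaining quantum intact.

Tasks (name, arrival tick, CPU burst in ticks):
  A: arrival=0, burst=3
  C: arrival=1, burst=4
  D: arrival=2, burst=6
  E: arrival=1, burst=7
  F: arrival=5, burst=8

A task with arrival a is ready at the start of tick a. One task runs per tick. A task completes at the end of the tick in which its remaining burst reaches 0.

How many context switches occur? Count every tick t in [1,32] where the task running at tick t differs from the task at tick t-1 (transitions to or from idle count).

t=0: L0/L1/L2 = A/-/- → run A
t=1: L0/L1/L2 = ACE/-/- → run A
t=2: L0/L1/L2 = CED/A/- → run C
t=3: L0/L1/L2 = CED/A/- → run C
t=4: L0/L1/L2 = ED/AC/- → run E
t=5: L0/L1/L2 = EDF/AC/- → run E
t=6: L0/L1/L2 = DF/ACE/- → run D
t=7: L0/L1/L2 = DF/ACE/- → run D
t=8: L0/L1/L2 = F/ACED/- → run F
t=9: L0/L1/L2 = F/ACED/- → run F
t=10: L0/L1/L2 = -/ACEDF/- → run A
t=11: L0/L1/L2 = -/CEDF/- → run C
t=12: L0/L1/L2 = -/CEDF/- → run C
t=13: L0/L1/L2 = -/EDF/- → run E
t=14: L0/L1/L2 = -/EDF/- → run E
t=15: L0/L1/L2 = -/EDF/- → run E
t=16: L0/L1/L2 = -/EDF/- → run E
t=17: L0/L1/L2 = -/DF/E → run D
t=18: L0/L1/L2 = -/DF/E → run D
t=19: L0/L1/L2 = -/DF/E → run D
t=20: L0/L1/L2 = -/DF/E → run D
t=21: L0/L1/L2 = -/F/E → run F
t=22: L0/L1/L2 = -/F/E → run F
t=23: L0/L1/L2 = -/F/E → run F
t=24: L0/L1/L2 = -/F/E → run F
t=25: L0/L1/L2 = -/-/EF → run E
t=26: L0/L1/L2 = -/-/F → run F
t=27: L0/L1/L2 = -/-/F → run F
t=28: (idle)
t=29: (idle)
t=30: (idle)
t=31: (idle)
t=32: (idle)

context switches = 12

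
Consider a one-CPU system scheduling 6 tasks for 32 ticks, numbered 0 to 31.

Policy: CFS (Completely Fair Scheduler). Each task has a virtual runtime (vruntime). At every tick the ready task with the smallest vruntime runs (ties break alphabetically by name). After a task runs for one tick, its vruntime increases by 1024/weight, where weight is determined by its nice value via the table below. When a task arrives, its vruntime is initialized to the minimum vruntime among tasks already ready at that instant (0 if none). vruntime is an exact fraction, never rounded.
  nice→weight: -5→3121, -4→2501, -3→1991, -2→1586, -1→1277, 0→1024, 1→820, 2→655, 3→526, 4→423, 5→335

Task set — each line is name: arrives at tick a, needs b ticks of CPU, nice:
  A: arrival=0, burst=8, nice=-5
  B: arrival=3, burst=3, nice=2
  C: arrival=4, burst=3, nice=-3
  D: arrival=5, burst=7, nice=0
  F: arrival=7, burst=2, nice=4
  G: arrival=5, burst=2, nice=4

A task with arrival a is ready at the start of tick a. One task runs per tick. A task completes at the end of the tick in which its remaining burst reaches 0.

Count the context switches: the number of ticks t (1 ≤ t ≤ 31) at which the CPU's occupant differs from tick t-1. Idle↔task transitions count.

t=0: vr[A=0] → run A
t=1: vr[A=1024/3121] → run A
t=2: vr[A=2048/3121] → run A
t=3: vr[A=3072/3121 B=3072/3121] → run A
t=4: vr[A=4096/3121 B=3072/3121 C=3072/3121] → run B
t=5: vr[A=4096/3121 B=5208064/2044255 C=3072/3121 D=3072/3121 G=3072/3121] → run C
t=6: vr[A=4096/3121 B=5208064/2044255 C=9312256/6213911 D=3072/3121 G=3072/3121] → run D
t=7: vr[A=4096/3121 B=5208064/2044255 C=9312256/6213911 D=6193/3121 F=3072/3121 G=3072/3121] → run F
t=8: vr[A=4096/3121 B=5208064/2044255 C=9312256/6213911 D=6193/3121 F=4495360/1320183 G=3072/3121] → run G
t=9: vr[A=4096/3121 B=5208064/2044255 C=9312256/6213911 D=6193/3121 F=4495360/1320183 G=4495360/1320183] → run A
t=10: vr[A=5120/3121 B=5208064/2044255 C=9312256/6213911 D=6193/3121 F=4495360/1320183 G=4495360/1320183] → run C
t=11: vr[A=5120/3121 B=5208064/2044255 C=12508160/6213911 D=6193/3121 F=4495360/1320183 G=4495360/1320183] → run A
t=12: vr[A=6144/3121 B=5208064/2044255 C=12508160/6213911 D=6193/3121 F=4495360/1320183 G=4495360/1320183] → run A
t=13: vr[A=7168/3121 B=5208064/2044255 C=12508160/6213911 D=6193/3121 F=4495360/1320183 G=4495360/1320183] → run D
t=14: vr[A=7168/3121 B=5208064/2044255 C=12508160/6213911 D=9314/3121 F=4495360/1320183 G=4495360/1320183] → run C
t=15: vr[A=7168/3121 B=5208064/2044255 D=9314/3121 F=4495360/1320183 G=4495360/1320183] → run A
t=16: vr[B=5208064/2044255 D=9314/3121 F=4495360/1320183 G=4495360/1320183] → run B
t=17: vr[B=8403968/2044255 D=9314/3121 F=4495360/1320183 G=4495360/1320183] → run D
t=18: vr[B=8403968/2044255 D=12435/3121 F=4495360/1320183 G=4495360/1320183] → run F
t=19: vr[B=8403968/2044255 D=12435/3121 G=4495360/1320183] → run G
t=20: vr[B=8403968/2044255 D=12435/3121] → run D
t=21: vr[B=8403968/2044255 D=15556/3121] → run B
t=22: vr[D=15556/3121] → run D
t=23: vr[D=18677/3121] → run D
t=24: vr[D=21798/3121] → run D
t=25: (idle)
t=26: (idle)
t=27: (idle)
t=28: (idle)
t=29: (idle)
t=30: (idle)
t=31: (idle)

context switches = 19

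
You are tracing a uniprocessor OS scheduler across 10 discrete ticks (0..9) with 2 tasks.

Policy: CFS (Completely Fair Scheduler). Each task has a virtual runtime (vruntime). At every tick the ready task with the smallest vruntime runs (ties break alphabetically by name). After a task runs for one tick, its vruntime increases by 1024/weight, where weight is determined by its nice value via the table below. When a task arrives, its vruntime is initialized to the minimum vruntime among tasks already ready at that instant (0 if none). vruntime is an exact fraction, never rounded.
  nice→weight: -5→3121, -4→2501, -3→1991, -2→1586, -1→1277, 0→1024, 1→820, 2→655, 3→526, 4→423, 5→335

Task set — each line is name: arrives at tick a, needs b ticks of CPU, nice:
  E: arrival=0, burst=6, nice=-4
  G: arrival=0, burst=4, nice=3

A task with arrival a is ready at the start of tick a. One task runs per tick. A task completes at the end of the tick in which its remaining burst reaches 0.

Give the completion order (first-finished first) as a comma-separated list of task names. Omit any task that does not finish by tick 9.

completion order = E, G

t=0: vr[E=0 G=0] → run E
t=1: vr[E=1024/2501 G=0] → run G
t=2: vr[E=1024/2501 G=512/263] → run E
t=3: vr[E=2048/2501 G=512/263] → run E
t=4: vr[E=3072/2501 G=512/263] → run E
t=5: vr[E=4096/2501 G=512/263] → run E
t=6: vr[E=5120/2501 G=512/263] → run G
t=7: vr[E=5120/2501 G=1024/263] → run E
t=8: vr[G=1024/263] → run G
t=9: vr[G=1536/263] → run G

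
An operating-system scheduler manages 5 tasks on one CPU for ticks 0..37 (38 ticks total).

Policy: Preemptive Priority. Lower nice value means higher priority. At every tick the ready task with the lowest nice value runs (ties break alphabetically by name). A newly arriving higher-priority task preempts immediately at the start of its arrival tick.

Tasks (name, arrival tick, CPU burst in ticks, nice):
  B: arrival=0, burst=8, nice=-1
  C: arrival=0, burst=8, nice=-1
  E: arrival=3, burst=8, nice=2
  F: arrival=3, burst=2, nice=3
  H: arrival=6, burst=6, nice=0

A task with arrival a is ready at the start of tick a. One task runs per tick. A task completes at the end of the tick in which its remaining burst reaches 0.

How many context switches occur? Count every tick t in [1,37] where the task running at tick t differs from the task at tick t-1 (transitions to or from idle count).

t=0: ready={B,C} → run B
t=1: ready={B,C} → run B
t=2: ready={B,C} → run B
t=3: ready={B,C,E,F} → run B
t=4: ready={B,C,E,F} → run B
t=5: ready={B,C,E,F} → run B
t=6: ready={B,C,E,F,H} → run B
t=7: ready={B,C,E,F,H} → run B
t=8: ready={C,E,F,H} → run C
t=9: ready={C,E,F,H} → run C
t=10: ready={C,E,F,H} → run C
t=11: ready={C,E,F,H} → run C
t=12: ready={C,E,F,H} → run C
t=13: ready={C,E,F,H} → run C
t=14: ready={C,E,F,H} → run C
t=15: ready={C,E,F,H} → run C
t=16: ready={E,F,H} → run H
t=17: ready={E,F,H} → run H
t=18: ready={E,F,H} → run H
t=19: ready={E,F,H} → run H
t=20: ready={E,F,H} → run H
t=21: ready={E,F,H} → run H
t=22: ready={E,F} → run E
t=23: ready={E,F} → run E
t=24: ready={E,F} → run E
t=25: ready={E,F} → run E
t=26: ready={E,F} → run E
t=27: ready={E,F} → run E
t=28: ready={E,F} → run E
t=29: ready={E,F} → run E
t=30: ready={F} → run F
t=31: ready={F} → run F
t=32: (idle)
t=33: (idle)
t=34: (idle)
t=35: (idle)
t=36: (idle)
t=37: (idle)

context switches = 5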